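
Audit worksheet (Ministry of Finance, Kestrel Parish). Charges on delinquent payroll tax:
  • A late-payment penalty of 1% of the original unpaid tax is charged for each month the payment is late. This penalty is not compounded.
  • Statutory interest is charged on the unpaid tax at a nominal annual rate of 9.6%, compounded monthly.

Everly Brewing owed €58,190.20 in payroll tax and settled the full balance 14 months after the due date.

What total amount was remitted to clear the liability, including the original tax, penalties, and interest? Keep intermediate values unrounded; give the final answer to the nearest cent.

Late-payment penalty = 1% × €58,190.20 × 14 mo = €8,146.63…
Interest (9.6%/yr ÷ 12 = 0.8%/month): €58,190.20 × ((1 + 0.008)^14 − 1) = €6,867.2894…
Total = €58,190.20 + €8,146.6280 + €6,867.2894… = €73,204.12

€73,204.12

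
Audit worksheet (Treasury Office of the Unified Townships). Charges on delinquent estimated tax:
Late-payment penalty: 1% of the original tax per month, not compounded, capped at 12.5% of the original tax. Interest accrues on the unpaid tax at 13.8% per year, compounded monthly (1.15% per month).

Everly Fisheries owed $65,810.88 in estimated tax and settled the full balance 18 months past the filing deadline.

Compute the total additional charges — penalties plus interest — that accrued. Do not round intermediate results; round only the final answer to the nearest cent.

$23,266.16

Penalty (uncapped): 18 × 1% × $65,810.88 = $11,845.96…; cap = 12.5% × $65,810.88 = $8,226.36 → penalty = $8,226.36
Interest: $65,810.88 × ((1 + 0.0115)^18 − 1) = $65,810.88 × 0.2285306… = $15,039.7980…
Penalties + interest = $8,226.3600 + $15,039.7980… = $23,266.16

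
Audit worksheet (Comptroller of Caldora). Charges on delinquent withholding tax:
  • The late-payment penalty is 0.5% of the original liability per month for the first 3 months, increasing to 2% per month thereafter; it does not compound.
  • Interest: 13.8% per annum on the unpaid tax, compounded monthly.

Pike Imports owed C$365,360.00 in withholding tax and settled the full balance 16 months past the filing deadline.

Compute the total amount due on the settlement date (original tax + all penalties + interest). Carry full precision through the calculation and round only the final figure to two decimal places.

Penalty, months 1–3: 3 × 0.5% × C$365,360.00 = C$5,480.40
Penalty, months 4–16: 13 × 2% × C$365,360.00 = C$94,993.60
Interest (13.8%/yr ÷ 12 = 1.15%/month): C$365,360.00 × ((1 + 0.0115)^16 − 1) = C$73,347.6346…
Total = C$365,360.00 + C$100,474.0000 + C$73,347.6346… = C$539,181.63

C$539,181.63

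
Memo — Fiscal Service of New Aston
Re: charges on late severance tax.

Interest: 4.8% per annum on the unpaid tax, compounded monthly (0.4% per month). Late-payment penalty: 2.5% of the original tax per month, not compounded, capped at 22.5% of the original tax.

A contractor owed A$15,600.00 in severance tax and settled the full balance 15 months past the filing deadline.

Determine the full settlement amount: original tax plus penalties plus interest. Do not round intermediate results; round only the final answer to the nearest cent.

Penalty (uncapped): 15 × 2.5% × A$15,600.00 = A$5,850.00; cap = 22.5% × A$15,600.00 = A$3,510.00 → penalty = A$3,510.00
Interest: A$15,600.00 × ((1 + 0.004)^15 − 1) = A$15,600.00 × 0.0617095… = A$962.6678…
Total = A$15,600.00 + A$3,510.0000 + A$962.6678… = A$20,072.67

A$20,072.67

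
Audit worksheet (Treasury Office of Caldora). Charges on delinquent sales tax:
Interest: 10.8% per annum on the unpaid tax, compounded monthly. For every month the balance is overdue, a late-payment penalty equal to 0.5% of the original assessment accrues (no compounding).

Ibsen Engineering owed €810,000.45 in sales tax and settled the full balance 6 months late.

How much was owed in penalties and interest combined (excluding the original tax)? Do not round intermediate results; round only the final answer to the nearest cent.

Late-payment penalty = 0.5% × €810,000.45 × 6 mo = €24,300.01…
Interest (10.8%/yr ÷ 12 = 0.9%/month): €810,000.45 × ((1 + 0.009)^6 − 1) = €44,736.0647…
Penalties + interest = €24,300.0135 + €44,736.0647… = €69,036.08

€69,036.08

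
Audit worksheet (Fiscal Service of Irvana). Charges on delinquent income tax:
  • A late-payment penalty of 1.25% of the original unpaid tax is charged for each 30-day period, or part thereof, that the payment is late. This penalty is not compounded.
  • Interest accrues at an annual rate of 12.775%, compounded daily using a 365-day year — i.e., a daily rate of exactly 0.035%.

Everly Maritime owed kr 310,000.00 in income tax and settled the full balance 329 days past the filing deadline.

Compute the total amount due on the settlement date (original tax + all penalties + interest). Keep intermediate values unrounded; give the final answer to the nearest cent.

kr 390,450.93

Penalty periods: ⌈329/30⌉ = 11; penalty = 11 × 1.25% × kr 310,000.00 = kr 42,625.00
Interest: kr 310,000.00 × ((1 + 0.00035)^329 − 1) = kr 310,000.00 × 0.12201913… = kr 37,825.9291…
Total = kr 310,000.00 + kr 42,625.0000 + kr 37,825.9291… = kr 390,450.93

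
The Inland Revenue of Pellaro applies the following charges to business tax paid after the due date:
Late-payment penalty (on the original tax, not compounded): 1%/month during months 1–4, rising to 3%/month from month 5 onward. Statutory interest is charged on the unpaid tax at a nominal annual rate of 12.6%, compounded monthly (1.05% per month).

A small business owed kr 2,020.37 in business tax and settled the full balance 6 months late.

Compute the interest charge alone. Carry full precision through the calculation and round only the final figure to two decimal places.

Interest: kr 2,020.37 × ((1 + 0.0105)^6 − 1) = kr 2,020.37 × 0.0646771… = kr 130.6716…

kr 130.67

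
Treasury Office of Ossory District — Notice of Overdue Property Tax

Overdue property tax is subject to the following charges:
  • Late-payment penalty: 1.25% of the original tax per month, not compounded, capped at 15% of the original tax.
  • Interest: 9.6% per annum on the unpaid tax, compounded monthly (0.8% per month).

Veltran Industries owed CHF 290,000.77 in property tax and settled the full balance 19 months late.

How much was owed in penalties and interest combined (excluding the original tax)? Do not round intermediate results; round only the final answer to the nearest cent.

CHF 90,902.60

Penalty (uncapped): 19 × 1.25% × CHF 290,000.77 = CHF 68,875.18…; cap = 15% × CHF 290,000.77 = CHF 43,500.12… → penalty = CHF 43,500.12…
Interest: CHF 290,000.77 × ((1 + 0.008)^19 − 1) = CHF 290,000.77 × 0.1634564… = CHF 47,402.4796…
Penalties + interest = CHF 43,500.1155 + CHF 47,402.4796… = CHF 90,902.60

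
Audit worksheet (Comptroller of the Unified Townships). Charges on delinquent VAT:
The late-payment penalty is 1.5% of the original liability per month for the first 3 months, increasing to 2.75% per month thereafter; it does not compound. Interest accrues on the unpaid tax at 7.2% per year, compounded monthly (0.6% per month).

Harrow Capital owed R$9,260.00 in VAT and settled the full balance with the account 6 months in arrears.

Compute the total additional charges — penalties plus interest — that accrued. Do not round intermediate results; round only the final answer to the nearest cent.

R$1,519.05

Penalty, months 1–3: 3 × 1.5% × R$9,260.00 = R$416.70
Penalty, months 4–6: 3 × 2.75% × R$9,260.00 = R$763.95
Interest: R$9,260.00 × ((1 + 0.006)^6 − 1) = R$9,260.00 × 0.0365443… = R$338.4006…
Penalties + interest = R$1,180.6500 + R$338.4006… = R$1,519.05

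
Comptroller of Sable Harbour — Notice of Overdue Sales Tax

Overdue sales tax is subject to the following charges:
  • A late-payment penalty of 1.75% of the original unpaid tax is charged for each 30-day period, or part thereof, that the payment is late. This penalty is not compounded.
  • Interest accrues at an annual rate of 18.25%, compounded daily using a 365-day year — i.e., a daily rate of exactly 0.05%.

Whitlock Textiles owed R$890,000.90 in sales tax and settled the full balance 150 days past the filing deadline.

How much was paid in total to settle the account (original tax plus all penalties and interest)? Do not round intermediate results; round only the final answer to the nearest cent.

Penalty periods: ⌈150/30⌉ = 5; penalty = 5 × 1.75% × R$890,000.90 = R$77,875.08…
Interest: R$890,000.90 × ((1 + 0.0005)^150 − 1) = R$890,000.90 × 0.07786395… = R$69,298.9833…
Total = R$890,000.90 + R$77,875.0788… + R$69,298.9833… = R$1,037,174.96

R$1,037,174.96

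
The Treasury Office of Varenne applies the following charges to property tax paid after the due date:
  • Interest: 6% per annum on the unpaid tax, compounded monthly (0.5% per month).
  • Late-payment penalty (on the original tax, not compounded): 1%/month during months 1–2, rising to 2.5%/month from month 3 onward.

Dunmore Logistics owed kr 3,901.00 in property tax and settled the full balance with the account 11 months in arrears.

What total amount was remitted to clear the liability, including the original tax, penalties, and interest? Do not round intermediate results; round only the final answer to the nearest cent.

kr 5,076.75

Penalty, months 1–2: 2 × 1% × kr 3,901.00 = kr 78.02
Penalty, months 3–11: 9 × 2.5% × kr 3,901.00 = kr 877.73…
Interest: kr 3,901.00 × ((1 + 0.005)^11 − 1) = kr 3,901.00 × 0.0563958… = kr 220.0001…
Total = kr 3,901.00 + kr 955.7450 + kr 220.0001… = kr 5,076.75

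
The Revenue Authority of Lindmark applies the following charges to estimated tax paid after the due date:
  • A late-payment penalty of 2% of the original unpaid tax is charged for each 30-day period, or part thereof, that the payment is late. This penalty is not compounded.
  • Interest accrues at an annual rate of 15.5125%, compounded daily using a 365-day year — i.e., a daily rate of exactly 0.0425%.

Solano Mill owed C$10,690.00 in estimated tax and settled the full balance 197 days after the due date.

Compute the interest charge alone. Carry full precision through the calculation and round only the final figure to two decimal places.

C$933.35

Interest: C$10,690.00 × ((1 + 0.000425)^197 − 1) = C$10,690.00 × 0.08731050… = C$933.3492…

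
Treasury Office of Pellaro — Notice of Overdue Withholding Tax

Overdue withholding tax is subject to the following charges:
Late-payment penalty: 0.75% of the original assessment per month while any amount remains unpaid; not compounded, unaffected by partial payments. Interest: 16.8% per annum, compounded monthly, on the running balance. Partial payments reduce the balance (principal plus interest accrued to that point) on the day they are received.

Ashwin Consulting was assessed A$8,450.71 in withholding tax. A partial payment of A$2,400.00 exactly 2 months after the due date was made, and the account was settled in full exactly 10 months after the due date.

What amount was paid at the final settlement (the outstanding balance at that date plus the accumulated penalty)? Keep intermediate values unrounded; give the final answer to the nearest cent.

A$7,662.65

Monthly rate = 16.8% ÷ 12 = 1.4%
Balance at month 2: A$8,450.7100 × (1 + 0.014)^2 = A$8,688.9862…
After A$2,400.00 payment: A$8,688.9862… − A$2,400.00 = A$6,288.9862…
Balance at month 10: A$6,288.9862… × (1 + 0.014)^8 = A$7,028.8501…
Penalty: 10 × 0.75% × A$8,450.71 = A$633.80…
Final settlement = outstanding balance + penalty = A$7,028.8501… + A$633.80… = A$7,662.65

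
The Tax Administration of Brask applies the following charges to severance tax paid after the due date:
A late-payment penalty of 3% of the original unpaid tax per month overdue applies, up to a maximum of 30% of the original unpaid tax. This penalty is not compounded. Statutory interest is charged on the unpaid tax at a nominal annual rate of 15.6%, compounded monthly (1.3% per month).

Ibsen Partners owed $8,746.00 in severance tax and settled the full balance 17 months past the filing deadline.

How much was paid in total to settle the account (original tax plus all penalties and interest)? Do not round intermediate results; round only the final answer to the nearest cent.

Penalty (uncapped): 17 × 3% × $8,746.00 = $4,460.46; cap = 30% × $8,746.00 = $2,623.80 → penalty = $2,623.80
Interest: $8,746.00 × ((1 + 0.013)^17 − 1) = $8,746.00 × 0.2455483… = $2,147.5654…
Total = $8,746.00 + $2,623.8000 + $2,147.5654… = $13,517.37

$13,517.37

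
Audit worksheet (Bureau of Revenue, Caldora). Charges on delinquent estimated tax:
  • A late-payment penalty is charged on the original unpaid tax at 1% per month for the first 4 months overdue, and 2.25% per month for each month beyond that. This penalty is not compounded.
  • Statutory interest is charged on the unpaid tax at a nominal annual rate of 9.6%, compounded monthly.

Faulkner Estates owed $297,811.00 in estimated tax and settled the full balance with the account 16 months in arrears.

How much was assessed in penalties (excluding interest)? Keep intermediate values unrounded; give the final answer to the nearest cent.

$92,321.41

Penalty, months 1–4: 4 × 1% × $297,811.00 = $11,912.44
Penalty, months 5–16: 12 × 2.25% × $297,811.00 = $80,408.97
Total penalty = $11,912.44 + $80,408.97 = $92,321.41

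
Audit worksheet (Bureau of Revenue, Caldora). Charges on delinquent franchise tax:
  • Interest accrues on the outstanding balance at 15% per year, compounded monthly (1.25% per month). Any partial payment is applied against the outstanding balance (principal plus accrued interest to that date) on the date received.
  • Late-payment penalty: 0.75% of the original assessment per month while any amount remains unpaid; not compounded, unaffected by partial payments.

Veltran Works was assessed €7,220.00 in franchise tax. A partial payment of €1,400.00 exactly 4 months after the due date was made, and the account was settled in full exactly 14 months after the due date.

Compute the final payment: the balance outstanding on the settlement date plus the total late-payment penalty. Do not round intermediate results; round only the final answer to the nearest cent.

€7,764.39

Balance at month 4: €7,220.0000 × (1 + 0.0125)^4 = €7,587.8253…
After €1,400.00 payment: €7,587.8253… − €1,400.00 = €6,187.8253…
Balance at month 14: €6,187.8253… × (1 + 0.0125)^10 = €7,006.2941…
Penalty: 14 × 0.75% × €7,220.00 = €758.10
Final settlement = outstanding balance + penalty = €7,006.2941… + €758.10 = €7,764.39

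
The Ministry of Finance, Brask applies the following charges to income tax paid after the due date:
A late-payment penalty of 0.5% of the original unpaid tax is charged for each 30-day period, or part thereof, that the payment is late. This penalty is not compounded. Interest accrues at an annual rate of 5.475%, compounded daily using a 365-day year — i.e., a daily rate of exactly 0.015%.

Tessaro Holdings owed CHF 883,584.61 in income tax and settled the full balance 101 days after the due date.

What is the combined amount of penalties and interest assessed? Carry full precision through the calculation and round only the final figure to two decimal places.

Penalty periods: ⌈101/30⌉ = 4; penalty = 4 × 0.5% × CHF 883,584.61 = CHF 17,671.69…
Interest: CHF 883,584.61 × ((1 + 0.00015)^101 − 1) = CHF 883,584.61 × 0.01526419… = CHF 13,487.2029…
Penalties + interest = CHF 17,671.6922 + CHF 13,487.2029… = CHF 31,158.90

CHF 31,158.90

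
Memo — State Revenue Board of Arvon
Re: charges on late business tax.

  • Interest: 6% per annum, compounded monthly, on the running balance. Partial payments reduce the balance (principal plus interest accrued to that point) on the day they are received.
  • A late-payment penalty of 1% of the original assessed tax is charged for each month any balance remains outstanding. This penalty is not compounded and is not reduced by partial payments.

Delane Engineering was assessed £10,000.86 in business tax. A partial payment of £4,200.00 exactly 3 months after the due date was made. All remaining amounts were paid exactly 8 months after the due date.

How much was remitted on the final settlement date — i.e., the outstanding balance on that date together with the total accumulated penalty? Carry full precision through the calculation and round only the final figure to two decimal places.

£6,901.98

Monthly rate = 6% ÷ 12 = 0.5%
Balance at month 3: £10,000.8600 × (1 + 0.005)^3 = £10,151.6242…
After £4,200.00 payment: £10,151.6242… − £4,200.00 = £5,951.6242…
Balance at month 8: £5,951.6242… × (1 + 0.005)^5 = £6,101.9102…
Penalty: 8 × 1% × £10,000.86 = £800.07…
Final settlement = outstanding balance + penalty = £6,101.9102… + £800.07… = £6,901.98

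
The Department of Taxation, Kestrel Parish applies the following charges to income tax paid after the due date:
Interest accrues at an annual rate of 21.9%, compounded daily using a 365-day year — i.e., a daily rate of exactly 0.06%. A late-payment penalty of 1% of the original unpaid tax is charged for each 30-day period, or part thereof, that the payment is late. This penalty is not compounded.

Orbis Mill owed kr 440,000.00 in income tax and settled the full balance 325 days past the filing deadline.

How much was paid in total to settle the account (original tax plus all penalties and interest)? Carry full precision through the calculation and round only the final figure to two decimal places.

kr 583,105.57

Penalty periods: ⌈325/30⌉ = 11; penalty = 11 × 1% × kr 440,000.00 = kr 48,400.00
Interest: kr 440,000.00 × ((1 + 0.0006)^325 − 1) = kr 440,000.00 × 0.21523992… = kr 94,705.5654…
Total = kr 440,000.00 + kr 48,400.0000 + kr 94,705.5654… = kr 583,105.57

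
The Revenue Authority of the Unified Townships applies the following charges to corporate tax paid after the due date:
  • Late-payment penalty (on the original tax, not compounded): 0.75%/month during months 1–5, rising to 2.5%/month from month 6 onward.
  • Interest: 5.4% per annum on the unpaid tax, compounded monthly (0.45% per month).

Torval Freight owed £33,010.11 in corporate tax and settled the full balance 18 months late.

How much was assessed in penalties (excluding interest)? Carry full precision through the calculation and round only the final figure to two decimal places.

Penalty, months 1–5: 5 × 0.75% × £33,010.11 = £1,237.88…
Penalty, months 6–18: 13 × 2.5% × £33,010.11 = £10,728.29…
Total penalty = £1,237.88… + £10,728.29… = £11,966.16

£11,966.16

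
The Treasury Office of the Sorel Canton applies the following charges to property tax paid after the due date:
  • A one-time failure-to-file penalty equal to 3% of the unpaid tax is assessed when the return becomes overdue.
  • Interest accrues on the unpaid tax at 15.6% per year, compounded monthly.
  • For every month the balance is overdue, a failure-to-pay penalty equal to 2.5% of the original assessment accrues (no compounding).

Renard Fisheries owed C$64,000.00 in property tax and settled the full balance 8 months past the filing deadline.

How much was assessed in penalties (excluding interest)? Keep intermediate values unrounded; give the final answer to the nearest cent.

Failure-to-file penalty: 3% × C$64,000.00 = C$1,920.00
Failure-to-pay penalty: 8 × 2.5% × C$64,000.00 = C$12,800.00
Total penalty = C$1,920.00 + C$12,800.00 = C$14,720.00

C$14,720.00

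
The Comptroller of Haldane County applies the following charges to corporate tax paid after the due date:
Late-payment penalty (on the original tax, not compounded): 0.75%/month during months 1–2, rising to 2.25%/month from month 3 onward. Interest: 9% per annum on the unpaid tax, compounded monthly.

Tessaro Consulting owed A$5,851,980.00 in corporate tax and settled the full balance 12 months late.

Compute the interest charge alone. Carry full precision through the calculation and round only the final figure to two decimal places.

Interest (9%/yr ÷ 12 = 0.75%/month): A$5,851,980.00 × ((1 + 0.0075)^12 − 1) = A$548,956.0890…

A$548,956.09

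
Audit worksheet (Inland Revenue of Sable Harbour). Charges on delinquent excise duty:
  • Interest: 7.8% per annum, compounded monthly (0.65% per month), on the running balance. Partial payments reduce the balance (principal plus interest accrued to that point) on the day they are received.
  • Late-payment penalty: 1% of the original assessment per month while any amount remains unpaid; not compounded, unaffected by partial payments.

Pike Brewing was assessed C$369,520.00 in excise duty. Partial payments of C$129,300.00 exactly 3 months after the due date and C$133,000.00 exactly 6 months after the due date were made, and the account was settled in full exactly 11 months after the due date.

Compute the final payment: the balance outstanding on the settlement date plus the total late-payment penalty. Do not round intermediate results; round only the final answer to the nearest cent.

C$163,905.89

Balance at month 3: C$369,520.0000 × (1 + 0.0065)^3 = C$376,772.5781…
After C$129,300.00 payment: C$376,772.5781… − C$129,300.00 = C$247,472.5781…
Balance at month 6: C$247,472.5781… × (1 + 0.0065)^3 = C$252,329.7285…
After C$133,000.00 payment: C$252,329.7285… − C$133,000.00 = C$119,329.7285…
Balance at month 11: C$119,329.7285… × (1 + 0.0065)^5 = C$123,258.6903…
Penalty: 11 × 1% × C$369,520.00 = C$40,647.20
Final settlement = outstanding balance + penalty = C$123,258.6903… + C$40,647.20 = C$163,905.89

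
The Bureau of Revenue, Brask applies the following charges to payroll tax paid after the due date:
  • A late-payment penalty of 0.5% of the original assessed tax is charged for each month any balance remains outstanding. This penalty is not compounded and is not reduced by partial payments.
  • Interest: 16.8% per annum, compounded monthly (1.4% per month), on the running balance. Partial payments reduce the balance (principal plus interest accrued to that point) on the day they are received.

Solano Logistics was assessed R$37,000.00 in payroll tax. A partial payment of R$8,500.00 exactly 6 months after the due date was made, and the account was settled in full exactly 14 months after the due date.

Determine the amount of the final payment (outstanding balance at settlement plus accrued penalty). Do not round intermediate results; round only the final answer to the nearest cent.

Balance at month 6: R$37,000.0000 × (1 + 0.014)^6 = R$40,218.8320…
After R$8,500.00 payment: R$40,218.8320… − R$8,500.00 = R$31,718.8320…
Balance at month 14: R$31,718.8320… × (1 + 0.014)^8 = R$35,450.3744…
Penalty: 14 × 0.5% × R$37,000.00 = R$2,590.00
Final settlement = outstanding balance + penalty = R$35,450.3744… + R$2,590.00 = R$38,040.37

R$38,040.37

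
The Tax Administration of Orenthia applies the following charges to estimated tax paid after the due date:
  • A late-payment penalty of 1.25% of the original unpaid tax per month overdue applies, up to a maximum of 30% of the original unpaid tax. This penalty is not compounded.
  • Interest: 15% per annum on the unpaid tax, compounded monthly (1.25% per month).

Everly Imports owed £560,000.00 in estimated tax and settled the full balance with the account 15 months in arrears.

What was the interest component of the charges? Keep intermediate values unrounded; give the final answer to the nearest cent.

£114,704.34

Interest: £560,000.00 × ((1 + 0.0125)^15 − 1) = £560,000.00 × 0.2048292… = £114,704.3424…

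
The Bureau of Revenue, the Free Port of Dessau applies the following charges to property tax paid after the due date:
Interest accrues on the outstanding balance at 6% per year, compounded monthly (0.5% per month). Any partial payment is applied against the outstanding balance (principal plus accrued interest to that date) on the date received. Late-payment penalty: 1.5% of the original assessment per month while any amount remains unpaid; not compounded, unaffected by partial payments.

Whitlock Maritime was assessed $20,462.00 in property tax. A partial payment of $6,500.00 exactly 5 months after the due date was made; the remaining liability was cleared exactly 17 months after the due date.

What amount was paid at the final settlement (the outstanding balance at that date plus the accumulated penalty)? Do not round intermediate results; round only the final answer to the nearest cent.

Balance at month 5: $20,462.0000 × (1 + 0.005)^5 = $20,978.6911…
After $6,500.00 payment: $20,978.6911… − $6,500.00 = $14,478.6911…
Balance at month 17: $14,478.6911… × (1 + 0.005)^12 = $15,371.7051…
Penalty: 17 × 1.5% × $20,462.00 = $5,217.81
Final settlement = outstanding balance + penalty = $15,371.7051… + $5,217.81 = $20,589.52

$20,589.52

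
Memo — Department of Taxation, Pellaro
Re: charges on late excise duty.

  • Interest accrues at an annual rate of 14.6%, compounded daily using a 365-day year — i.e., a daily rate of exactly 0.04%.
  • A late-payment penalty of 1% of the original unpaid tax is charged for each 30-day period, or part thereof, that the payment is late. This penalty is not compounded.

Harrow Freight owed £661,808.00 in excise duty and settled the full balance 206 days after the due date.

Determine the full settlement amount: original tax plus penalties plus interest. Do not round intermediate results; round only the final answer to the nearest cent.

Penalty periods: ⌈206/30⌉ = 7; penalty = 7 × 1% × £661,808.00 = £46,326.56
Interest: £661,808.00 × ((1 + 0.0004)^206 − 1) = £661,808.00 × 0.08587219… = £56,830.9013…
Total = £661,808.00 + £46,326.5600 + £56,830.9013… = £764,965.46

£764,965.46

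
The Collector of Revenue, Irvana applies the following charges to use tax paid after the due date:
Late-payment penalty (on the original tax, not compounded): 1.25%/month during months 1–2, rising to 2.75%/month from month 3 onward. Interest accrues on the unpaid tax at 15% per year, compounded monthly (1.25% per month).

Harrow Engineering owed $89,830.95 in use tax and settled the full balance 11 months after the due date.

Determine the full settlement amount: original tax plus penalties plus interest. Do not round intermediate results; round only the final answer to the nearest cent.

Penalty, months 1–2: 2 × 1.25% × $89,830.95 = $2,245.77…
Penalty, months 3–11: 9 × 2.75% × $89,830.95 = $22,233.16…
Interest: $89,830.95 × ((1 + 0.0125)^11 − 1) = $89,830.95 × 0.1464242… = $13,153.4263…
Total = $89,830.95 + $24,478.9339… + $13,153.4263… = $127,463.31

$127,463.31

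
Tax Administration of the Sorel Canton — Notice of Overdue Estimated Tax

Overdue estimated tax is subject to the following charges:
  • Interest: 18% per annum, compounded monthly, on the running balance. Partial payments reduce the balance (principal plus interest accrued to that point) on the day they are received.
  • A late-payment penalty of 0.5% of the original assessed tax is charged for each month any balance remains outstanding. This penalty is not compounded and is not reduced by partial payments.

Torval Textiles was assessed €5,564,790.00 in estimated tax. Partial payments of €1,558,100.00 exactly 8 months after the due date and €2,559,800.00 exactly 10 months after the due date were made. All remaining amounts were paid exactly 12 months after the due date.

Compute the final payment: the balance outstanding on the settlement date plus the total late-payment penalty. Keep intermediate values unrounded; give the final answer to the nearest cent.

€2,696,370.94

Monthly rate = 18% ÷ 12 = 1.5%
Balance at month 8: €5,564,790.0000 × (1 + 0.015)^8 = €6,268,694.6810…
After €1,558,100.00 payment: €6,268,694.6810… − €1,558,100.00 = €4,710,594.6810…
Balance at month 10: €4,710,594.6810… × (1 + 0.015)^2 = €4,852,972.4052…
After €2,559,800.00 payment: €4,852,972.4052… − €2,559,800.00 = €2,293,172.4052…
Balance at month 12: €2,293,172.4052… × (1 + 0.015)^2 = €2,362,483.5411…
Penalty: 12 × 0.5% × €5,564,790.00 = €333,887.40
Final settlement = outstanding balance + penalty = €2,362,483.5411… + €333,887.40 = €2,696,370.94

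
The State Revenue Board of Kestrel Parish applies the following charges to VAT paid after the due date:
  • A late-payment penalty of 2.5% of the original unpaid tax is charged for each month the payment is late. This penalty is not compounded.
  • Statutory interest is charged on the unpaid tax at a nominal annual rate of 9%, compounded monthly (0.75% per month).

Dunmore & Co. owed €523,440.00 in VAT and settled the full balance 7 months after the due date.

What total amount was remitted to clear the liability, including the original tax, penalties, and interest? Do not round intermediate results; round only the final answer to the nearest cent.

Late-payment penalty = 2.5% × €523,440.00 × 7 mo = €91,602.00
Interest: €523,440.00 × ((1 + 0.0075)^7 − 1) = €523,440.00 × 0.0536961… = €28,106.7006…
Total = €523,440.00 + €91,602.0000 + €28,106.7006… = €643,148.70

€643,148.70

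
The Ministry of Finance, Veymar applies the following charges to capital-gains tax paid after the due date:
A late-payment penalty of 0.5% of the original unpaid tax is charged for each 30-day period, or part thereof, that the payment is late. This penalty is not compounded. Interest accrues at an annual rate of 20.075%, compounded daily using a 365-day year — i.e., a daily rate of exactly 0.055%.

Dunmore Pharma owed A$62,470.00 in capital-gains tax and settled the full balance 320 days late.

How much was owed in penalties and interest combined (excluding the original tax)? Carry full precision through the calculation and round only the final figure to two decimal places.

A$15,453.85

Penalty periods: ⌈320/30⌉ = 11; penalty = 11 × 0.5% × A$62,470.00 = A$3,435.85
Interest: A$62,470.00 × ((1 + 0.00055)^320 − 1) = A$62,470.00 × 0.19238037… = A$12,018.0015…
Penalties + interest = A$3,435.8500 + A$12,018.0015… = A$15,453.85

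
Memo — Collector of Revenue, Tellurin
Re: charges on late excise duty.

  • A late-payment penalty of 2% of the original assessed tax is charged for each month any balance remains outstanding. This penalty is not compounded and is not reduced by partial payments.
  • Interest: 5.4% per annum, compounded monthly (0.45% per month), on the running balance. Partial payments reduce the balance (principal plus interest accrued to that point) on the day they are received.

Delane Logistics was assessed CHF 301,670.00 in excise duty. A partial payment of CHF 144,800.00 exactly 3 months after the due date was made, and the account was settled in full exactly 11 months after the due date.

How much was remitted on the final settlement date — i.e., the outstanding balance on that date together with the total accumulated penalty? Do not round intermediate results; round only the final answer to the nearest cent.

CHF 233,214.98

Balance at month 3: CHF 301,670.0000 × (1 + 0.0045)^3 = CHF 305,760.8989…
After CHF 144,800.00 payment: CHF 305,760.8989… − CHF 144,800.00 = CHF 160,960.8989…
Balance at month 11: CHF 160,960.8989… × (1 + 0.0045)^8 = CHF 166,847.5822…
Penalty: 11 × 2% × CHF 301,670.00 = CHF 66,367.40
Final settlement = outstanding balance + penalty = CHF 166,847.5822… + CHF 66,367.40 = CHF 233,214.98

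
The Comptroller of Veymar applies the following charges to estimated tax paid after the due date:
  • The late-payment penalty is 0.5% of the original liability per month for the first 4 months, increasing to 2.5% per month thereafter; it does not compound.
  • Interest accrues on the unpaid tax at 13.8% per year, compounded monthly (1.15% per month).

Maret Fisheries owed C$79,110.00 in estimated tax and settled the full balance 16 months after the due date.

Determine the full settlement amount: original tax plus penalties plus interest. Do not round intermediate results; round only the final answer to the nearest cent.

C$120,306.88

Penalty, months 1–4: 4 × 0.5% × C$79,110.00 = C$1,582.20
Penalty, months 5–16: 12 × 2.5% × C$79,110.00 = C$23,733.00
Interest: C$79,110.00 × ((1 + 0.0115)^16 − 1) = C$79,110.00 × 0.2007544… = C$15,881.6821…
Total = C$79,110.00 + C$25,315.2000 + C$15,881.6821… = C$120,306.88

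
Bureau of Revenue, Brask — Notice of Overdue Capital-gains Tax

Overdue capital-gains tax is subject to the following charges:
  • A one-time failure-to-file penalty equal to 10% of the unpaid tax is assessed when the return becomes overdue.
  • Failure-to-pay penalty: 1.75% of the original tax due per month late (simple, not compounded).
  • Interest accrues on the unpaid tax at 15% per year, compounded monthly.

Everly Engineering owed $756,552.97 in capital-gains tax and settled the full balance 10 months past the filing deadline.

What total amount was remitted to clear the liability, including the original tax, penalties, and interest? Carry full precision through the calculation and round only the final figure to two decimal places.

$1,064,674.93

Failure-to-file penalty: 10% × $756,552.97 = $75,655.30…
Failure-to-pay penalty: 10 × 1.75% × $756,552.97 = $132,396.77…
Interest (15%/yr ÷ 12 = 1.25%/month): $756,552.97 × ((1 + 0.0125)^10 − 1) = $100,069.8890…
Total = $756,552.97 + $208,052.0668… + $100,069.8890… = $1,064,674.93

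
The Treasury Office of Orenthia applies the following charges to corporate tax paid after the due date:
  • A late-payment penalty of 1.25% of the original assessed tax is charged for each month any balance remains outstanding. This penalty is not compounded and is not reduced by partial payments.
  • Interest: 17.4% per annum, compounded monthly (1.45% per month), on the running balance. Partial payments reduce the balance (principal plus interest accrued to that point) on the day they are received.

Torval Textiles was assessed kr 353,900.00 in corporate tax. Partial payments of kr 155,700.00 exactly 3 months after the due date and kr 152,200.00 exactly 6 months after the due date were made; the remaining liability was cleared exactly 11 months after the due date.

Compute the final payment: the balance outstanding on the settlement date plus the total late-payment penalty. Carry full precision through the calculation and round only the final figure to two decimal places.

Balance at month 3: kr 353,900.0000 × (1 + 0.0145)^3 = kr 369,518.9513…
After kr 155,700.00 payment: kr 369,518.9513… − kr 155,700.00 = kr 213,818.9513…
Balance at month 6: kr 213,818.9513… × (1 + 0.0145)^3 = kr 223,255.5939…
After kr 152,200.00 payment: kr 223,255.5939… − kr 152,200.00 = kr 71,055.5939…
Balance at month 11: kr 71,055.5939… × (1 + 0.0145)^5 = kr 76,358.7008…
Penalty: 11 × 1.25% × kr 353,900.00 = kr 48,661.25
Final settlement = outstanding balance + penalty = kr 76,358.7008… + kr 48,661.25 = kr 125,019.95

kr 125,019.95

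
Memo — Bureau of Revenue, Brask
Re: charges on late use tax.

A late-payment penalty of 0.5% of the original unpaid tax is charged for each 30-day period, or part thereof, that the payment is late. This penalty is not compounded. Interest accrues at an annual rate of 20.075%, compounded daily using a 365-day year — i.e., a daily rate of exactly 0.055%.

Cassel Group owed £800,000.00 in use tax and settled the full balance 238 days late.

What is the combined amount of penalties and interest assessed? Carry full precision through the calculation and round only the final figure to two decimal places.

Penalty periods: ⌈238/30⌉ = 8; penalty = 8 × 0.5% × £800,000.00 = £32,000.00
Interest: £800,000.00 × ((1 + 0.00055)^238 − 1) = £800,000.00 × 0.13981277… = £111,850.2193…
Penalties + interest = £32,000.0000 + £111,850.2193… = £143,850.22

£143,850.22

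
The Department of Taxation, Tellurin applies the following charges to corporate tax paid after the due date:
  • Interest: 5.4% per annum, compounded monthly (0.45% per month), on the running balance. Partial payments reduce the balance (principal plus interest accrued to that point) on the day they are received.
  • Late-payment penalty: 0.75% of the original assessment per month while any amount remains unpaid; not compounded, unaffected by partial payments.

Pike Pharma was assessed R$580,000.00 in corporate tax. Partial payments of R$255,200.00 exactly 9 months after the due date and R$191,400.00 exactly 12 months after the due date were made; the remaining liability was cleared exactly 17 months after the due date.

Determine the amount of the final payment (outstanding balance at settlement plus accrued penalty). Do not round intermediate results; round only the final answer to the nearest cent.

R$239,675.19

Balance at month 9: R$580,000.0000 × (1 + 0.0045)^9 = R$603,917.2897…
After R$255,200.00 payment: R$603,917.2897… − R$255,200.00 = R$348,717.2897…
Balance at month 12: R$348,717.2897… × (1 + 0.0045)^3 = R$353,446.1895…
After R$191,400.00 payment: R$353,446.1895… − R$191,400.00 = R$162,046.1895…
Balance at month 17: R$162,046.1895… × (1 + 0.0045)^5 = R$165,725.1911…
Penalty: 17 × 0.75% × R$580,000.00 = R$73,950.00
Final settlement = outstanding balance + penalty = R$165,725.1911… + R$73,950.00 = R$239,675.19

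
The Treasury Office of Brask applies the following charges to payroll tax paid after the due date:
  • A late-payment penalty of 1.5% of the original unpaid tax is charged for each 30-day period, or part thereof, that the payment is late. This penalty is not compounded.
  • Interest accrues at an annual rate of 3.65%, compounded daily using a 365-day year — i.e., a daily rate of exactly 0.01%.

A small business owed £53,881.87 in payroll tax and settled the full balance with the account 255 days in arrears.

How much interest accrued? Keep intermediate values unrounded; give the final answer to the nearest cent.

£1,391.59

Interest: £53,881.87 × ((1 + 0.0001)^255 − 1) = £53,881.87 × 0.02582660… = £1,391.5854…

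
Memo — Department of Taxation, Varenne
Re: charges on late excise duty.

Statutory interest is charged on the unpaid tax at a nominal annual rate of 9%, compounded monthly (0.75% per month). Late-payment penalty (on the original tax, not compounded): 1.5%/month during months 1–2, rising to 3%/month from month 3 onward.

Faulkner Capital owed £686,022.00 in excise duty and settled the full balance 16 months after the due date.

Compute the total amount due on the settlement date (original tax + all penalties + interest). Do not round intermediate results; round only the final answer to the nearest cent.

Penalty, months 1–2: 2 × 1.5% × £686,022.00 = £20,580.66
Penalty, months 3–16: 14 × 3% × £686,022.00 = £288,129.24
Interest: £686,022.00 × ((1 + 0.0075)^16 − 1) = £686,022.00 × 0.1269921… = £87,119.3838…
Total = £686,022.00 + £308,709.9000 + £87,119.3838… = £1,081,851.28

£1,081,851.28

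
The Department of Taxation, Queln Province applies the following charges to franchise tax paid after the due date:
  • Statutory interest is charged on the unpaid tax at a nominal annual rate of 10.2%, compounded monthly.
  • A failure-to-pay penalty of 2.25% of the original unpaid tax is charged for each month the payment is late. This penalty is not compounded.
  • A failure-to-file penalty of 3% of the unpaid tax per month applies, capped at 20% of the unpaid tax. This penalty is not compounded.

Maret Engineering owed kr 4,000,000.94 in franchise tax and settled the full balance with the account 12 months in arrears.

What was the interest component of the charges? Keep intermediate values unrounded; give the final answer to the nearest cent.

Interest (10.2%/yr ÷ 12 = 0.85%/month): kr 4,000,000.94 × ((1 + 0.0085)^12 − 1) = kr 427,625.0082…

kr 427,625.01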